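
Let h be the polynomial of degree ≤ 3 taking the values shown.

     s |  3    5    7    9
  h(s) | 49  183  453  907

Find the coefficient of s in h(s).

Write h(s) = as^3 + bs^2 + cs + d. Substituting each data point gives a linear system:
  27a + 9b + 3c + d = 49
  125a + 25b + 5c + d = 183
  343a + 49b + 7c + d = 453
  729a + 81b + 9c + d = 907
Solving the system yields a = 1, b = 2, c = 2, d = -2.
So h(s) = s^3 + 2s^2 + 2s - 2.
The coefficient of s is 2.

2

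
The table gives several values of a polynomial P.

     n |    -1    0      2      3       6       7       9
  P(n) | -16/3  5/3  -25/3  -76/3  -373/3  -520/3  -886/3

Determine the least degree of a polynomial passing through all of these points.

2

Divided differences on the nodes -1, 0, 2, 3, 6, 7, 9:
  order 0: -16/3  5/3  -25/3  -76/3  -373/3  -520/3  -886/3
  order 1: 7  -5  -17  -33  -49  -61
  order 2: -4  -4  -4  -4  -4
  order 3: 0  0  0  0
  order 4: 0  0  0
  order 5: 0  0
  order 6: 0
The order-2 divided differences are all -4 (nonzero) and every higher order vanishes, so the data lies on a polynomial of degree exactly 2.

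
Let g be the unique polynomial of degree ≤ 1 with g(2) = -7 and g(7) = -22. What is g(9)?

Using the Lagrange interpolation formula with nodes 2, 7:
  L_0(t) = (t - 7) / -5
  L_1(t) = (t - 2) / 5
Then g(t) = -7·L_0(t) - 22·L_1(t).
Expanding and collecting terms gives g(t) = -3t - 1.
Evaluating at t = 9: g(9) = -28.

-28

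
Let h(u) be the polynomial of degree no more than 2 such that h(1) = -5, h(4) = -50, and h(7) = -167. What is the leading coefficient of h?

-4

Write h(u) = au^2 + bu + c. Substituting each data point gives a linear system:
  a + b + c = -5
  16a + 4b + c = -50
  49a + 7b + c = -167
Solving the system yields a = -4, b = 5, c = -6.
So h(u) = -4u^2 + 5u - 6.
The leading coefficient is -4.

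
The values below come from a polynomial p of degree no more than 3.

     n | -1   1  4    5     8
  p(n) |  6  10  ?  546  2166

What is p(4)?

The 4 known points determine the degree-3 polynomial uniquely.
Write p(n) = an^3 + bn^2 + cn + d. Substituting each data point gives a linear system:
  -a + b - c + d = 6
  a + b + c + d = 10
  125a + 25b + 5c + d = 546
  512a + 64b + 8c + d = 2166
Solving the system yields a = 4, b = 2, c = -2, d = 6.
So p(n) = 4n³ + 2n² - 2n + 6.
Then p(4) = 286.

286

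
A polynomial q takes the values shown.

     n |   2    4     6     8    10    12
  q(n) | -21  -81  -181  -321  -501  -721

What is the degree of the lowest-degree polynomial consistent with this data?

Forward differences of the values at n = 2, 4, 6, 8, 10, 12:
  q  : -21  -81  -181  -321  -501  -721
  Δ  : -60  -100  -140  -180  -220
  Δ^2: -40  -40  -40  -40
  Δ^3: 0  0  0
  Δ^4: 0  0
  Δ^5: 0
The second differences are constant (-40) and nonzero, while all higher differences vanish, so the minimal degree is 2.

2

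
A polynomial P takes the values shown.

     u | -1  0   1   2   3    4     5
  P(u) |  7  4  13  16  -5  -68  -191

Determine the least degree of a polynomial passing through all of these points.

Forward differences of the values at u = -1, 0, 1, 2, 3, 4, 5:
  P  : 7  4  13  16  -5  -68  -191
  Δ  : -3  9  3  -21  -63  -123
  Δ^2: 12  -6  -24  -42  -60
  Δ^3: -18  -18  -18  -18
  Δ^4: 0  0  0
  Δ^5: 0  0
  Δ^6: 0
The third differences are constant (-18) and nonzero, while all higher differences vanish, so the minimal degree is 3.

3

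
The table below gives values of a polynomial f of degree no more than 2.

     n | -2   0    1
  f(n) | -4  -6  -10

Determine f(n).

f(n) = -n^2 - 3n - 6

Write f(n) = an^2 + bn + c. Substituting each data point gives a linear system:
  4a - 2b + c = -4
  c = -6
  a + b + c = -10
Solving the system yields a = -1, b = -3, c = -6.
So f(n) = -n^2 - 3n - 6.
Check: f(0) = -6. ✓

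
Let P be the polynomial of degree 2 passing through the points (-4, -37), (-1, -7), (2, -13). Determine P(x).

P(x) = -2x^2 - 5

Write P(x) = ax^2 + bx + c. Substituting each data point gives a linear system:
  16a - 4b + c = -37
  a - b + c = -7
  4a + 2b + c = -13
Solving the system yields a = -2, b = 0, c = -5.
So P(x) = -2x^2 - 5.
Check: P(-1) = -7. ✓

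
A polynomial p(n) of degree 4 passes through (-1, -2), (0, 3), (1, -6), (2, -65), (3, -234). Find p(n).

p(n) = -n^4 - 4n^3 - 6n^2 + 2n + 3

Write p(n) = an^4 + bn^3 + cn^2 + dn + e. Substituting each data point gives a linear system:
  a - b + c - d + e = -2
  e = 3
  a + b + c + d + e = -6
  16a + 8b + 4c + 2d + e = -65
  81a + 27b + 9c + 3d + e = -234
Solving the system yields a = -1, b = -4, c = -6, d = 2, e = 3.
So p(n) = -n⁴ - 4n³ - 6n² + 2n + 3.
Check: p(1) = -6. ✓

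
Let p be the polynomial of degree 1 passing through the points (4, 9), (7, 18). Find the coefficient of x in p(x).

3

Write p(x) = ax + b. Substituting each data point gives a linear system:
  4a + b = 9
  7a + b = 18
Solving the system yields a = 3, b = -3.
So p(x) = 3x - 3.
The leading coefficient is 3.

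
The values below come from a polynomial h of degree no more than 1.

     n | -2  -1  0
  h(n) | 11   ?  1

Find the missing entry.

6

On equispaced nodes a degree-1 polynomial has vanishing second forward difference, so
  h(-2) - 2·h(-1) + h(0) = 0.
Substituting the known values and solving for h(-1):
  -2·h(-1) = -12
  h(-1) = 6.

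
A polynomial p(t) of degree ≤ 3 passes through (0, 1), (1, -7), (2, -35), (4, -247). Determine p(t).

Using the Lagrange interpolation formula with nodes 0, 1, 2, 4:
  L_0(t) = (t - 1)(t - 2)(t - 4) / -8
  L_1(t) = t(t - 2)(t - 4) / 3
  L_2(t) = t(t - 1)(t - 4) / -4
  L_3(t) = t(t - 1)(t - 2) / 24
Then p(t) = 1·L_0(t) - 7·L_1(t) - 35·L_2(t) - 247·L_3(t).
Expanding and collecting terms gives p(t) = -4t³ + 2t² - 6t + 1.
Check: p(0) = 1. ✓

p(t) = -4t^3 + 2t^2 - 6t + 1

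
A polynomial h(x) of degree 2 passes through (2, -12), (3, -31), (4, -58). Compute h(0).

Using the Lagrange interpolation formula with nodes 2, 3, 4:
  L_0(x) = (x - 3)(x - 4) / 2
  L_1(x) = (x - 2)(x - 4) / -1
  L_2(x) = (x - 2)(x - 3) / 2
Then h(x) = -12·L_0(x) - 31·L_1(x) - 58·L_2(x).
Expanding and collecting terms gives h(x) = -4x² + x + 2.
Evaluating at x = 0: h(0) = 2.

2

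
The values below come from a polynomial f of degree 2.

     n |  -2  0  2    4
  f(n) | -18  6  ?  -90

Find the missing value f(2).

-18

On equispaced nodes a degree-2 polynomial has vanishing third forward difference, so
  - f(-2) + 3·f(0) - 3·f(2) + f(4) = 0.
Substituting the known values and solving for f(2):
  -3·f(2) = 54
  f(2) = -18.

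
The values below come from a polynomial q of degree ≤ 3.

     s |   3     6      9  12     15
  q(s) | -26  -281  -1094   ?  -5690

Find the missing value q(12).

On equispaced nodes a degree-3 polynomial has vanishing fourth forward difference, so
  q(3) - 4·q(6) + 6·q(9) - 4·q(12) + q(15) = 0.
Substituting the known values and solving for q(12):
  -4·q(12) = 11156
  q(12) = -2789.

-2789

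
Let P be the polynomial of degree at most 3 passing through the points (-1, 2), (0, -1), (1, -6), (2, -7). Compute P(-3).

Forward differences of the values at x = -1, 0, 1, 2:
  P  : 2  -1  -6  -7
  Δ  : -3  -5  -1
  Δ^2: -2  4
  Δ^3: 6
The third differences are constant, confirming degree 3.
Interpolating (Newton forward form) and evaluating at x = -3 gives P(-3) = -22.

-22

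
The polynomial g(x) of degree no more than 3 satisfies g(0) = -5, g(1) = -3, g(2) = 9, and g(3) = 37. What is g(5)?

Forward differences of the values at x = 0, 1, 2, 3:
  g  : -5  -3  9  37
  Δ  : 2  12  28
  Δ^2: 10  16
  Δ^3: 6
The third differences are constant, confirming degree 3.
Interpolating (Newton forward form) and evaluating at x = 5 gives g(5) = 165.

165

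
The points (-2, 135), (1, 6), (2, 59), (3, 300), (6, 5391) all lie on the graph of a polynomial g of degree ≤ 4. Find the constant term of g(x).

-3

Write g(x) = ax^4 + bx^3 + cx^2 + dx + e. Substituting each data point gives a linear system:
  16a - 8b + 4c - 2d + e = 135
  a + b + c + d + e = 6
  16a + 8b + 4c + 2d + e = 59
  81a + 27b + 9c + 3d + e = 300
  1296a + 216b + 36c + 6d + e = 5391
Solving the system yields a = 5, b = -6, c = 5, d = 5, e = -3.
So g(x) = 5x^4 - 6x^3 + 5x^2 + 5x - 3.
The constant term is -3.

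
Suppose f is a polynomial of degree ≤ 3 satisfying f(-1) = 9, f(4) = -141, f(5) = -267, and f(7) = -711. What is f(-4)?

Using the Lagrange interpolation formula with nodes -1, 4, 5, 7:
  L_0(t) = (t - 4)(t - 5)(t - 7) / -240
  L_1(t) = (t + 1)(t - 5)(t - 7) / 15
  L_2(t) = (t + 1)(t - 4)(t - 7) / -12
  L_3(t) = (t + 1)(t - 4)(t - 5) / 48
Then f(t) = 9·L_0(t) - 141·L_1(t) - 267·L_2(t) - 711·L_3(t).
Expanding and collecting terms gives f(t) = -2t^3 - 4t + 3.
Evaluating at t = -4: f(-4) = 147.

147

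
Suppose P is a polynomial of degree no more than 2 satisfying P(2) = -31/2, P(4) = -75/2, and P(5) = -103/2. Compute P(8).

-211/2

Write P(n) = an^2 + bn + c. Substituting each data point gives a linear system:
  4a + 2b + c = -31/2
  16a + 4b + c = -75/2
  25a + 5b + c = -103/2
Solving the system yields a = -1, b = -5, c = -3/2.
So P(n) = -n^2 - 5n - 3/2.
Then P(8) = -211/2.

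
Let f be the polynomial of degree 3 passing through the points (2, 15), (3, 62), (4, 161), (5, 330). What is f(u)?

Write f(u) = au^3 + bu^2 + cu + d. Substituting each data point gives a linear system:
  8a + 4b + 2c + d = 15
  27a + 9b + 3c + d = 62
  64a + 16b + 4c + d = 161
  125a + 25b + 5c + d = 330
Solving the system yields a = 3, b = -1, c = -5, d = 5.
So f(u) = 3u³ - u² - 5u + 5.
Check: f(5) = 330. ✓

f(u) = 3u^3 - u^2 - 5u + 5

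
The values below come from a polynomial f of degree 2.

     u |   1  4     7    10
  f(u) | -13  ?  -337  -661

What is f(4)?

On equispaced nodes a degree-2 polynomial has vanishing third forward difference, so
  - f(1) + 3·f(4) - 3·f(7) + f(10) = 0.
Substituting the known values and solving for f(4):
  3·f(4) = -363
  f(4) = -121.

-121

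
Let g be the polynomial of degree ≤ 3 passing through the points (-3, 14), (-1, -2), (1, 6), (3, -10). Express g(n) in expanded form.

g(n) = -n^3 + 5n + 2

Using the Lagrange interpolation formula with nodes -3, -1, 1, 3:
  L_0(n) = (n + 1)(n - 1)(n - 3) / -48
  L_1(n) = (n + 3)(n - 1)(n - 3) / 16
  L_2(n) = (n + 3)(n + 1)(n - 3) / -16
  L_3(n) = (n + 3)(n + 1)(n - 1) / 48
Then g(n) = 14·L_0(n) - 2·L_1(n) + 6·L_2(n) - 10·L_3(n).
Expanding and collecting terms gives g(n) = -n^3 + 5n + 2.
Check: g(3) = -10. ✓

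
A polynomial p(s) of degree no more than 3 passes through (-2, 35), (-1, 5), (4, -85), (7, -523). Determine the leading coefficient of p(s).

Write p(s) = as^3 + bs^2 + cs + d. Substituting each data point gives a linear system:
  -8a + 4b - 2c + d = 35
  -a + b - c + d = 5
  64a + 16b + 4c + d = -85
  343a + 49b + 7c + d = -523
Solving the system yields a = -2, b = 4, c = -4, d = -5.
So p(s) = -2s³ + 4s² - 4s - 5.
The leading coefficient is -2.

-2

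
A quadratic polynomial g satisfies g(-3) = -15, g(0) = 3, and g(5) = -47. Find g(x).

g(x) = -2x^2 + 3

Write g(x) = ax^2 + bx + c. Substituting each data point gives a linear system:
  9a - 3b + c = -15
  c = 3
  25a + 5b + c = -47
Solving the system yields a = -2, b = 0, c = 3.
So g(x) = -2x² + 3.
Check: g(-3) = -15. ✓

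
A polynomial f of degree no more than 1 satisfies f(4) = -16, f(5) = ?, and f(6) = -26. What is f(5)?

-21

On equispaced nodes a degree-1 polynomial has vanishing second forward difference, so
  f(4) - 2·f(5) + f(6) = 0.
Substituting the known values and solving for f(5):
  -2·f(5) = 42
  f(5) = -21.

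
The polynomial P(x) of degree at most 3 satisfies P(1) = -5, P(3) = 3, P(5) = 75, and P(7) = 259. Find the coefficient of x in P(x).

Write P(x) = ax^3 + bx^2 + cx + d. Substituting each data point gives a linear system:
  a + b + c + d = -5
  27a + 9b + 3c + d = 3
  125a + 25b + 5c + d = 75
  343a + 49b + 7c + d = 259
Solving the system yields a = 1, b = -1, c = -5, d = 0.
So P(x) = x³ - x² - 5x.
The coefficient of x is -5.

-5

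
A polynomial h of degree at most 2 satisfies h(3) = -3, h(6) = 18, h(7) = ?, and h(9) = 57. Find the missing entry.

The 3 known points determine the degree-2 polynomial uniquely.
Write h(u) = au^2 + bu + c. Substituting each data point gives a linear system:
  9a + 3b + c = -3
  36a + 6b + c = 18
  81a + 9b + c = 57
Solving the system yields a = 1, b = -2, c = -6.
So h(u) = u^2 - 2u - 6.
Then h(7) = 29.

29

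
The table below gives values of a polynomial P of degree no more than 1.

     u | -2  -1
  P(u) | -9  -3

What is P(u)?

P(u) = 6u + 3

Write P(u) = au + b. Substituting each data point gives a linear system:
  -2a + b = -9
  -a + b = -3
Solving the system yields a = 6, b = 3.
So P(u) = 6u + 3.
Check: P(-2) = -9. ✓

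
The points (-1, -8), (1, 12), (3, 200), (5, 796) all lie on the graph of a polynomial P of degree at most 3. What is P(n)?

P(n) = 5n^3 + 6n^2 + 5n - 4

Write P(n) = an^3 + bn^2 + cn + d. Substituting each data point gives a linear system:
  -a + b - c + d = -8
  a + b + c + d = 12
  27a + 9b + 3c + d = 200
  125a + 25b + 5c + d = 796
Solving the system yields a = 5, b = 6, c = 5, d = -4.
So P(n) = 5n³ + 6n² + 5n - 4.
Check: P(3) = 200. ✓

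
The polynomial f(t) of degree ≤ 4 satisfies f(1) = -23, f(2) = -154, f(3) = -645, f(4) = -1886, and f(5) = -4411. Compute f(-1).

-1

Write f(t) = at^4 + bt^3 + ct^2 + dt + e. Substituting each data point gives a linear system:
  a + b + c + d + e = -23
  16a + 8b + 4c + 2d + e = -154
  81a + 27b + 9c + 3d + e = -645
  256a + 64b + 16c + 4d + e = -1886
  625a + 125b + 25c + 5d + e = -4411
Solving the system yields a = -6, b = -5, c = 0, d = -6, e = -6.
So f(t) = -6t^4 - 5t^3 - 6t - 6.
Then f(-1) = -1.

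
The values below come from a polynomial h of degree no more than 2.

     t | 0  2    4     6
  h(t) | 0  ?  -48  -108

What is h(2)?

-12

The 3 known points determine the degree-2 polynomial uniquely.
Write h(t) = at^2 + bt + c. Substituting each data point gives a linear system:
  c = 0
  16a + 4b + c = -48
  36a + 6b + c = -108
Solving the system yields a = -3, b = 0, c = 0.
So h(t) = -3t^2.
Then h(2) = -12.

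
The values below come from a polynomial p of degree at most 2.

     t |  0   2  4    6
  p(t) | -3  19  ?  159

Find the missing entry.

73

The 3 known points determine the degree-2 polynomial uniquely.
Write p(t) = at^2 + bt + c. Substituting each data point gives a linear system:
  c = -3
  4a + 2b + c = 19
  36a + 6b + c = 159
Solving the system yields a = 4, b = 3, c = -3.
So p(t) = 4t² + 3t - 3.
Then p(4) = 73.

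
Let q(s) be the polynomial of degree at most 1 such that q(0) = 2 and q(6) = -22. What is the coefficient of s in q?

Write q(s) = as + b. Substituting each data point gives a linear system:
  b = 2
  6a + b = -22
Solving the system yields a = -4, b = 2.
So q(s) = -4s + 2.
The leading coefficient is -4.

-4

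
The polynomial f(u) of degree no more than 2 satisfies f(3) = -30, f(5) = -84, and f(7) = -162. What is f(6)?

Using the Lagrange interpolation formula with nodes 3, 5, 7:
  L_0(u) = (u - 5)(u - 7) / 8
  L_1(u) = (u - 3)(u - 7) / -4
  L_2(u) = (u - 3)(u - 5) / 8
Then f(u) = -30·L_0(u) - 84·L_1(u) - 162·L_2(u).
Expanding and collecting terms gives f(u) = -3u^2 - 3u + 6.
Evaluating at u = 6: f(6) = -120.

-120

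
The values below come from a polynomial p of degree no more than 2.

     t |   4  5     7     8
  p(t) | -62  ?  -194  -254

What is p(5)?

-98

The 3 known points determine the degree-2 polynomial uniquely.
Write p(t) = at^2 + bt + c. Substituting each data point gives a linear system:
  16a + 4b + c = -62
  49a + 7b + c = -194
  64a + 8b + c = -254
Solving the system yields a = -4, b = 0, c = 2.
So p(t) = -4t² + 2.
Then p(5) = -98.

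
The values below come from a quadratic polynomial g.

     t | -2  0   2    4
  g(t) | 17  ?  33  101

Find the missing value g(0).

5

On equispaced nodes a degree-2 polynomial has vanishing third forward difference, so
  - g(-2) + 3·g(0) - 3·g(2) + g(4) = 0.
Substituting the known values and solving for g(0):
  3·g(0) = 15
  g(0) = 5.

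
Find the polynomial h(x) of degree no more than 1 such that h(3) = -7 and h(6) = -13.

Write h(x) = ax + b. Substituting each data point gives a linear system:
  3a + b = -7
  6a + b = -13
Solving the system yields a = -2, b = -1.
So h(x) = -2x - 1.
Check: h(3) = -7. ✓

h(x) = -2x - 1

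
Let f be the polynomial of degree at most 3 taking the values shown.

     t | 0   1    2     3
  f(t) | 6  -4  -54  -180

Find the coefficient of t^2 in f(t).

Write f(t) = at^3 + bt^2 + ct + d. Substituting each data point gives a linear system:
  d = 6
  a + b + c + d = -4
  8a + 4b + 2c + d = -54
  27a + 9b + 3c + d = -180
Solving the system yields a = -6, b = -2, c = -2, d = 6.
So f(t) = -6t^3 - 2t^2 - 2t + 6.
The coefficient of t^2 is -2.

-2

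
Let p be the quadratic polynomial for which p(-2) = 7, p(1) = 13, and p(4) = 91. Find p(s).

Write p(s) = as^2 + bs + c. Substituting each data point gives a linear system:
  4a - 2b + c = 7
  a + b + c = 13
  16a + 4b + c = 91
Solving the system yields a = 4, b = 6, c = 3.
So p(s) = 4s^2 + 6s + 3.
Check: p(4) = 91. ✓

p(s) = 4s^2 + 6s + 3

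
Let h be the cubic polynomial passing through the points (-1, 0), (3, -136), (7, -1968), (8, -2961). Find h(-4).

Write h(s) = as^3 + bs^2 + cs + d. Substituting each data point gives a linear system:
  -a + b - c + d = 0
  27a + 9b + 3c + d = -136
  343a + 49b + 7c + d = -1968
  512a + 64b + 8c + d = -2961
Solving the system yields a = -6, b = 1, c = 6, d = -1.
So h(s) = -6s^3 + s^2 + 6s - 1.
Then h(-4) = 375.

375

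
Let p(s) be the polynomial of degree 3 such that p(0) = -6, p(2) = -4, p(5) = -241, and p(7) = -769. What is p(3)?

Using the Lagrange interpolation formula with nodes 0, 2, 5, 7:
  L_0(s) = (s - 2)(s - 5)(s - 7) / -70
  L_1(s) = s(s - 5)(s - 7) / 30
  L_2(s) = s(s - 2)(s - 7) / -30
  L_3(s) = s(s - 2)(s - 5) / 70
Then p(s) = -6·L_0(s) - 4·L_1(s) - 241·L_2(s) - 769·L_3(s).
Expanding and collecting terms gives p(s) = -3s³ + 5s² + 3s - 6.
Evaluating at s = 3: p(3) = -33.

-33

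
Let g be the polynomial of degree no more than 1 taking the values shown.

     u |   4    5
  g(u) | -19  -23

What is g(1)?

-7

Using the Lagrange interpolation formula with nodes 4, 5:
  L_0(u) = (u - 5) / -1
  L_1(u) = (u - 4) / 1
Then g(u) = -19·L_0(u) - 23·L_1(u).
Expanding and collecting terms gives g(u) = -4u - 3.
Evaluating at u = 1: g(1) = -7.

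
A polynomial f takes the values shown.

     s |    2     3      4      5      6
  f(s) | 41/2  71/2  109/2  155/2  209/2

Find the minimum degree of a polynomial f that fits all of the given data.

Forward differences of the values at s = 2, 3, 4, 5, 6:
  f  : 41/2  71/2  109/2  155/2  209/2
  Δ  : 15  19  23  27
  Δ^2: 4  4  4
  Δ^3: 0  0
  Δ^4: 0
The second differences are constant (4) and nonzero, while all higher differences vanish, so the minimal degree is 2.

2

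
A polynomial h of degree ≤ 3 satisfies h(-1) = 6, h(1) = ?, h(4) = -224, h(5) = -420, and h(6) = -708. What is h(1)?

The 4 known points determine the degree-3 polynomial uniquely.
Write h(u) = au^3 + bu^2 + cu + d. Substituting each data point gives a linear system:
  -a + b - c + d = 6
  64a + 16b + 4c + d = -224
  125a + 25b + 5c + d = -420
  216a + 36b + 6c + d = -708
Solving the system yields a = -3, b = -1, c = -4, d = 0.
So h(u) = -3u³ - u² - 4u.
Then h(1) = -8.

-8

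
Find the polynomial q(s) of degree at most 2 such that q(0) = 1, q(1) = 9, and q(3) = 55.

Write q(s) = as^2 + bs + c. Substituting each data point gives a linear system:
  c = 1
  a + b + c = 9
  9a + 3b + c = 55
Solving the system yields a = 5, b = 3, c = 1.
So q(s) = 5s^2 + 3s + 1.
Check: q(3) = 55. ✓

q(s) = 5s^2 + 3s + 1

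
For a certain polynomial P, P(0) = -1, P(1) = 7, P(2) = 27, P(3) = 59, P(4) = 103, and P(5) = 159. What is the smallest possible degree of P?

2

Forward differences of the values at u = 0, 1, 2, 3, 4, 5:
  P  : -1  7  27  59  103  159
  Δ  : 8  20  32  44  56
  Δ^2: 12  12  12  12
  Δ^3: 0  0  0
  Δ^4: 0  0
  Δ^5: 0
The second differences are constant (12) and nonzero, while all higher differences vanish, so the minimal degree is 2.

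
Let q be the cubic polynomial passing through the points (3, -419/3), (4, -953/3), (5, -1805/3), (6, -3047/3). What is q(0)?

Forward differences of the values at x = 3, 4, 5, 6:
  q  : -419/3  -953/3  -1805/3  -3047/3
  Δ  : -178  -284  -414
  Δ^2: -106  -130
  Δ^3: -24
The third differences are constant, confirming degree 3.
Interpolating (Newton forward form) and evaluating at x = 0 gives q(0) = -5/3.

-5/3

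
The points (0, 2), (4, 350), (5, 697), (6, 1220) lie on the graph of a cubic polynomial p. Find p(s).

p(s) = 6s^3 - 2s^2 - s + 2

Write p(s) = as^3 + bs^2 + cs + d. Substituting each data point gives a linear system:
  d = 2
  64a + 16b + 4c + d = 350
  125a + 25b + 5c + d = 697
  216a + 36b + 6c + d = 1220
Solving the system yields a = 6, b = -2, c = -1, d = 2.
So p(s) = 6s^3 - 2s^2 - s + 2.
Check: p(4) = 350. ✓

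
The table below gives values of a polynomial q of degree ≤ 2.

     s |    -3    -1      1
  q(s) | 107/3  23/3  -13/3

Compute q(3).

Using the Lagrange interpolation formula with nodes -3, -1, 1:
  L_0(s) = (s + 1)(s - 1) / 8
  L_1(s) = (s + 3)(s - 1) / -4
  L_2(s) = (s + 3)(s + 1) / 8
Then q(s) = 107/3·L_0(s) + 23/3·L_1(s) - 13/3·L_2(s).
Expanding and collecting terms gives q(s) = 2s^2 - 6s - 1/3.
Evaluating at s = 3: q(3) = -1/3.

-1/3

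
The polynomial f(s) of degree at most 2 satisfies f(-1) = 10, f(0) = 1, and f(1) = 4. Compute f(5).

Write f(s) = as^2 + bs + c. Substituting each data point gives a linear system:
  a - b + c = 10
  c = 1
  a + b + c = 4
Solving the system yields a = 6, b = -3, c = 1.
So f(s) = 6s² - 3s + 1.
Then f(5) = 136.

136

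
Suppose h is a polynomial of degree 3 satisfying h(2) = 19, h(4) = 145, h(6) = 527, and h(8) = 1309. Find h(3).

Forward differences of the values at n = 2, 4, 6, 8:
  h  : 19  145  527  1309
  Δ  : 126  382  782
  Δ^2: 256  400
  Δ^3: 144
The third differences are constant, confirming degree 3.
Interpolating (Newton forward form) and evaluating at n = 3 gives h(3) = 59.

59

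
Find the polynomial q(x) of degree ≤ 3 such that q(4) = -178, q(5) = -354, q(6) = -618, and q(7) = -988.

q(x) = -3x^3 + x^2 - 2x + 6

Using the Lagrange interpolation formula with nodes 4, 5, 6, 7:
  L_0(x) = (x - 5)(x - 6)(x - 7) / -6
  L_1(x) = (x - 4)(x - 6)(x - 7) / 2
  L_2(x) = (x - 4)(x - 5)(x - 7) / -2
  L_3(x) = (x - 4)(x - 5)(x - 6) / 6
Then q(x) = -178·L_0(x) - 354·L_1(x) - 618·L_2(x) - 988·L_3(x).
Expanding and collecting terms gives q(x) = -3x^3 + x^2 - 2x + 6.
Check: q(4) = -178. ✓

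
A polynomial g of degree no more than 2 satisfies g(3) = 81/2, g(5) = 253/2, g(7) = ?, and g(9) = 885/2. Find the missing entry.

On equispaced nodes a degree-2 polynomial has vanishing third forward difference, so
  - g(3) + 3·g(5) - 3·g(7) + g(9) = 0.
Substituting the known values and solving for g(7):
  -3·g(7) = -1563/2
  g(7) = 521/2.

521/2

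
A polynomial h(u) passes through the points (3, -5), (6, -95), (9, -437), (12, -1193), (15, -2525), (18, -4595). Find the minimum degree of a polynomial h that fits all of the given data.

Forward differences of the values at u = 3, 6, 9, 12, 15, 18:
  h  : -5  -95  -437  -1193  -2525  -4595
  Δ  : -90  -342  -756  -1332  -2070
  Δ^2: -252  -414  -576  -738
  Δ^3: -162  -162  -162
  Δ^4: 0  0
  Δ^5: 0
The third differences are constant (-162) and nonzero, while all higher differences vanish, so the minimal degree is 3.

3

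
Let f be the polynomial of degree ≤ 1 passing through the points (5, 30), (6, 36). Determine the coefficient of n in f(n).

6

Write f(n) = an + b. Substituting each data point gives a linear system:
  5a + b = 30
  6a + b = 36
Solving the system yields a = 6, b = 0.
So f(n) = 6n.
The leading coefficient is 6.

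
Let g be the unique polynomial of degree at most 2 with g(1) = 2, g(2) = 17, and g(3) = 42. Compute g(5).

Forward differences of the values at t = 1, 2, 3:
  g  : 2  17  42
  Δ  : 15  25
  Δ^2: 10
The second differences are constant, confirming degree 2.
Interpolating (Newton forward form) and evaluating at t = 5 gives g(5) = 122.

122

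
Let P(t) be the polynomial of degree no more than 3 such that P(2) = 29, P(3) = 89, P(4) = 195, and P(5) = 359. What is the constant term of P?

Write P(t) = at^3 + bt^2 + ct + d. Substituting each data point gives a linear system:
  8a + 4b + 2c + d = 29
  27a + 9b + 3c + d = 89
  64a + 16b + 4c + d = 195
  125a + 25b + 5c + d = 359
Solving the system yields a = 2, b = 5, c = -3, d = -1.
So P(t) = 2t^3 + 5t^2 - 3t - 1.
The constant term is -1.

-1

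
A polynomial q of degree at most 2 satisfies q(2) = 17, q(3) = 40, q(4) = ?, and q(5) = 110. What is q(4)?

On equispaced nodes a degree-2 polynomial has vanishing third forward difference, so
  - q(2) + 3·q(3) - 3·q(4) + q(5) = 0.
Substituting the known values and solving for q(4):
  -3·q(4) = -213
  q(4) = 71.

71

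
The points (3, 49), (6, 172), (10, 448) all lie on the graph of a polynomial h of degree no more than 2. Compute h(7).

Write h(s) = as^2 + bs + c. Substituting each data point gives a linear system:
  9a + 3b + c = 49
  36a + 6b + c = 172
  100a + 10b + c = 448
Solving the system yields a = 4, b = 5, c = -2.
So h(s) = 4s² + 5s - 2.
Then h(7) = 229.

229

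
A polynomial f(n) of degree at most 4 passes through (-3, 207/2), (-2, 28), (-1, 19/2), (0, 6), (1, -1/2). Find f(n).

f(n) = n^4 - n^3 - (5/2)n^2 - 4n + 6

Write f(n) = an^4 + bn^3 + cn^2 + dn + e. Substituting each data point gives a linear system:
  81a - 27b + 9c - 3d + e = 207/2
  16a - 8b + 4c - 2d + e = 28
  a - b + c - d + e = 19/2
  e = 6
  a + b + c + d + e = -1/2
Solving the system yields a = 1, b = -1, c = -5/2, d = -4, e = 6.
So f(n) = n⁴ - n³ - (5/2)n² - 4n + 6.
Check: f(-3) = 207/2. ✓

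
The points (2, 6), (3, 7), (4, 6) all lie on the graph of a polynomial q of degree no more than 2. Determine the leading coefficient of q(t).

Write q(t) = at^2 + bt + c. Substituting each data point gives a linear system:
  4a + 2b + c = 6
  9a + 3b + c = 7
  16a + 4b + c = 6
Solving the system yields a = -1, b = 6, c = -2.
So q(t) = -t^2 + 6t - 2.
The leading coefficient is -1.

-1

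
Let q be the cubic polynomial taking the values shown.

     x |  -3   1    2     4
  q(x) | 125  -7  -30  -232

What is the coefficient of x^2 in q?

2

Write q(x) = ax^3 + bx^2 + cx + d. Substituting each data point gives a linear system:
  -27a + 9b - 3c + d = 125
  a + b + c + d = -7
  8a + 4b + 2c + d = -30
  64a + 16b + 4c + d = -232
Solving the system yields a = -4, b = 2, c = -1, d = -4.
So q(x) = -4x³ + 2x² - x - 4.
The coefficient of x^2 is 2.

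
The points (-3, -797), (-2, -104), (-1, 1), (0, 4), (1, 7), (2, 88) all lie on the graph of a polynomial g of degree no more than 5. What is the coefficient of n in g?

0

Write g(n) = an^5 + bn^4 + cn^3 + dn^2 + en + k. Substituting each data point gives a linear system:
  -243a + 81b - 27c + 9d - 3e + k = -797
  -32a + 16b - 8c + 4d - 2e + k = -104
  -a + b - c + d - e + k = 1
  k = 4
  a + b + c + d + e + k = 7
  32a + 16b + 8c + 4d + 2e + k = 88
Solving the system yields a = 3, b = -1, c = 0, d = 1, e = 0, k = 4.
So g(n) = 3n⁵ - n⁴ + n² + 4.
The coefficient of n is 0.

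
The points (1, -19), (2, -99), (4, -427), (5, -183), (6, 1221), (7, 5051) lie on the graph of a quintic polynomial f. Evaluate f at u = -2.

-43

Write f(u) = au^5 + bu^4 + cu^3 + du^2 + eu + k. Substituting each data point gives a linear system:
  a + b + c + d + e + k = -19
  32a + 16b + 8c + 4d + 2e + k = -99
  1024a + 256b + 64c + 16d + 4e + k = -427
  3125a + 625b + 125c + 25d + 5e + k = -183
  7776a + 1296b + 216c + 36d + 6e + k = 1221
  16807a + 2401b + 343c + 49d + 7e + k = 5051
Solving the system yields a = 1, b = -4, c = -6, d = -1, e = -6, k = -3.
So f(u) = u⁵ - 4u⁴ - 6u³ - u² - 6u - 3.
Then f(-2) = -43.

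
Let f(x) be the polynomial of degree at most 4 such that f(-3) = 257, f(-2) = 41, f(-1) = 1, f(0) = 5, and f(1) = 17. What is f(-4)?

Using the Lagrange interpolation formula with nodes -3, -2, -1, 0, 1:
  L_0(x) = (x + 2)(x + 1)x(x - 1) / 24
  L_1(x) = (x + 3)(x + 1)x(x - 1) / -6
  L_2(x) = (x + 3)(x + 2)x(x - 1) / 4
  L_3(x) = (x + 3)(x + 2)(x + 1)(x - 1) / -6
  L_4(x) = (x + 3)(x + 2)(x + 1)x / 24
Then f(x) = 257·L_0(x) + 41·L_1(x) + 1·L_2(x) + 5·L_3(x) + 17·L_4(x).
Expanding and collecting terms gives f(x) = 4x^4 + 2x^3 + 6x + 5.
Evaluating at x = -4: f(-4) = 877.

877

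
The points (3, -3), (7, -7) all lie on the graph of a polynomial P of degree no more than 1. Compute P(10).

-10

Using the Lagrange interpolation formula with nodes 3, 7:
  L_0(x) = (x - 7) / -4
  L_1(x) = (x - 3) / 4
Then P(x) = -3·L_0(x) - 7·L_1(x).
Expanding and collecting terms gives P(x) = -x.
Evaluating at x = 10: P(10) = -10.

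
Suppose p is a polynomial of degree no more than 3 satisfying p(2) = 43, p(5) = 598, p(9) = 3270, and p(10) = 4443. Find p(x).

Write p(x) = ax^3 + bx^2 + cx + d. Substituting each data point gives a linear system:
  8a + 4b + 2c + d = 43
  125a + 25b + 5c + d = 598
  729a + 81b + 9c + d = 3270
  1000a + 100b + 10c + d = 4443
Solving the system yields a = 4, b = 5, c = -6, d = 3.
So p(x) = 4x³ + 5x² - 6x + 3.
Check: p(2) = 43. ✓

p(x) = 4x^3 + 5x^2 - 6x + 3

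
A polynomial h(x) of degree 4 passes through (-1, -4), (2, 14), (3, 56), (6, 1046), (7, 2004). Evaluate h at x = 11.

13136

Write h(x) = ax^4 + bx^3 + cx^2 + dx + e. Substituting each data point gives a linear system:
  a - b + c - d + e = -4
  16a + 8b + 4c + 2d + e = 14
  81a + 27b + 9c + 3d + e = 56
  1296a + 216b + 36c + 6d + e = 1046
  2401a + 343b + 49c + 7d + e = 2004
Solving the system yields a = 1, b = -1, c = -2, d = 6, e = 2.
So h(x) = x⁴ - x³ - 2x² + 6x + 2.
Then h(11) = 13136.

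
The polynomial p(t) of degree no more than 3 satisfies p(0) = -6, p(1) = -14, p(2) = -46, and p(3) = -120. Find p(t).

p(t) = -3t^3 - 3t^2 - 2t - 6

Using the Lagrange interpolation formula with nodes 0, 1, 2, 3:
  L_0(t) = (t - 1)(t - 2)(t - 3) / -6
  L_1(t) = t(t - 2)(t - 3) / 2
  L_2(t) = t(t - 1)(t - 3) / -2
  L_3(t) = t(t - 1)(t - 2) / 6
Then p(t) = -6·L_0(t) - 14·L_1(t) - 46·L_2(t) - 120·L_3(t).
Expanding and collecting terms gives p(t) = -3t^3 - 3t^2 - 2t - 6.
Check: p(0) = -6. ✓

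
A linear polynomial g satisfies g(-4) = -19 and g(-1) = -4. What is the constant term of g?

Write g(s) = as + b. Substituting each data point gives a linear system:
  -4a + b = -19
  -a + b = -4
Solving the system yields a = 5, b = 1.
So g(s) = 5s + 1.
The constant term is 1.

1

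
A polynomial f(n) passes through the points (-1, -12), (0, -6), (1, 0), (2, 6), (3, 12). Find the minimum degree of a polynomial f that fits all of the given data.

Forward differences of the values at n = -1, 0, 1, 2, 3:
  f  : -12  -6  0  6  12
  Δ  : 6  6  6  6
  Δ^2: 0  0  0
  Δ^3: 0  0
  Δ^4: 0
The first differences are constant (6) and nonzero, while all higher differences vanish, so the minimal degree is 1.

1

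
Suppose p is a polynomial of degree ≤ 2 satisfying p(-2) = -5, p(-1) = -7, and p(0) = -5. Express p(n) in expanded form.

p(n) = 2n^2 + 4n - 5

Using the Lagrange interpolation formula with nodes -2, -1, 0:
  L_0(n) = (n + 1)n / 2
  L_1(n) = (n + 2)n / -1
  L_2(n) = (n + 2)(n + 1) / 2
Then p(n) = -5·L_0(n) - 7·L_1(n) - 5·L_2(n).
Expanding and collecting terms gives p(n) = 2n^2 + 4n - 5.
Check: p(-1) = -7. ✓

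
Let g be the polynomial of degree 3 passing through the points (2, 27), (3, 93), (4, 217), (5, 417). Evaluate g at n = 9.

2337

Write g(n) = an^3 + bn^2 + cn + d. Substituting each data point gives a linear system:
  8a + 4b + 2c + d = 27
  27a + 9b + 3c + d = 93
  64a + 16b + 4c + d = 217
  125a + 25b + 5c + d = 417
Solving the system yields a = 3, b = 2, c = -1, d = -3.
So g(n) = 3n^3 + 2n^2 - n - 3.
Then g(9) = 2337.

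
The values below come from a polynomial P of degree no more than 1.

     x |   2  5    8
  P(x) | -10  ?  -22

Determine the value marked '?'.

-16

The 2 known points determine the degree-1 polynomial uniquely.
Write P(x) = ax + b. Substituting each data point gives a linear system:
  2a + b = -10
  8a + b = -22
Solving the system yields a = -2, b = -6.
So P(x) = -2x - 6.
Then P(5) = -16.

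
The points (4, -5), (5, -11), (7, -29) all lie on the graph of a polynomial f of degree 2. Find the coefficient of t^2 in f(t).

Write f(t) = at^2 + bt + c. Substituting each data point gives a linear system:
  16a + 4b + c = -5
  25a + 5b + c = -11
  49a + 7b + c = -29
Solving the system yields a = -1, b = 3, c = -1.
So f(t) = -t^2 + 3t - 1.
The leading coefficient is -1.

-1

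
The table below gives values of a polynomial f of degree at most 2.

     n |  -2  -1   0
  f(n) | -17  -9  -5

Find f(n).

Using the Lagrange interpolation formula with nodes -2, -1, 0:
  L_0(n) = (n + 1)n / 2
  L_1(n) = (n + 2)n / -1
  L_2(n) = (n + 2)(n + 1) / 2
Then f(n) = -17·L_0(n) - 9·L_1(n) - 5·L_2(n).
Expanding and collecting terms gives f(n) = -2n^2 + 2n - 5.
Check: f(-2) = -17. ✓

f(n) = -2n^2 + 2n - 5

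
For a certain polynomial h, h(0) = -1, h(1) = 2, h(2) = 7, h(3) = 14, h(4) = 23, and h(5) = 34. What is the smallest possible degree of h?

Forward differences of the values at u = 0, 1, 2, 3, 4, 5:
  h  : -1  2  7  14  23  34
  Δ  : 3  5  7  9  11
  Δ^2: 2  2  2  2
  Δ^3: 0  0  0
  Δ^4: 0  0
  Δ^5: 0
The second differences are constant (2) and nonzero, while all higher differences vanish, so the minimal degree is 2.

2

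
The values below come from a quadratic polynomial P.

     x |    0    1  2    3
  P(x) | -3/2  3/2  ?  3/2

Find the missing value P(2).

5/2

The 3 known points determine the degree-2 polynomial uniquely.
Write P(x) = ax^2 + bx + c. Substituting each data point gives a linear system:
  c = -3/2
  a + b + c = 3/2
  9a + 3b + c = 3/2
Solving the system yields a = -1, b = 4, c = -3/2.
So P(x) = -x^2 + 4x - 3/2.
Then P(2) = 5/2.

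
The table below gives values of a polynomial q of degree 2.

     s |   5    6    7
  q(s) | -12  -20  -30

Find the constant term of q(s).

-2

Write q(s) = as^2 + bs + c. Substituting each data point gives a linear system:
  25a + 5b + c = -12
  36a + 6b + c = -20
  49a + 7b + c = -30
Solving the system yields a = -1, b = 3, c = -2.
So q(s) = -s² + 3s - 2.
The constant term is -2.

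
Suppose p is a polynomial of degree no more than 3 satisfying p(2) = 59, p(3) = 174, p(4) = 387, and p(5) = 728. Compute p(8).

2819

Forward differences of the values at t = 2, 3, 4, 5:
  p  : 59  174  387  728
  Δ  : 115  213  341
  Δ^2: 98  128
  Δ^3: 30
The third differences are constant, confirming degree 3.
Interpolating (Newton forward form) and evaluating at t = 8 gives p(8) = 2819.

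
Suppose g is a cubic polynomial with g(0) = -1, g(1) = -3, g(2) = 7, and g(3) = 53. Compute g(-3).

Forward differences of the values at u = 0, 1, 2, 3:
  g  : -1  -3  7  53
  Δ  : -2  10  46
  Δ^2: 12  36
  Δ^3: 24
The third differences are constant, confirming degree 3.
Interpolating (Newton forward form) and evaluating at u = -3 gives g(-3) = -163.

-163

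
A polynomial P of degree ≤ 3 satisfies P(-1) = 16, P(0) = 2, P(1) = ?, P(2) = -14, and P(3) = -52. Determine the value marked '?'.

On equispaced nodes a degree-3 polynomial has vanishing fourth forward difference, so
  P(-1) - 4·P(0) + 6·P(1) - 4·P(2) + P(3) = 0.
Substituting the known values and solving for P(1):
  6·P(1) = -12
  P(1) = -2.

-2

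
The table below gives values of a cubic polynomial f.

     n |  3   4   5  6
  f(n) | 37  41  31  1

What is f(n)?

Using the Lagrange interpolation formula with nodes 3, 4, 5, 6:
  L_0(n) = (n - 4)(n - 5)(n - 6) / -6
  L_1(n) = (n - 3)(n - 5)(n - 6) / 2
  L_2(n) = (n - 3)(n - 4)(n - 6) / -2
  L_3(n) = (n - 3)(n - 4)(n - 5) / 6
Then f(n) = 37·L_0(n) + 41·L_1(n) + 31·L_2(n) + 1·L_3(n).
Expanding and collecting terms gives f(n) = -n^3 + 5n^2 + 6n + 1.
Check: f(4) = 41. ✓

f(n) = -n^3 + 5n^2 + 6n + 1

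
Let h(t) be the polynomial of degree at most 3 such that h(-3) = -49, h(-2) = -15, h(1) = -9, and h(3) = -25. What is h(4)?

-21

Write h(t) = at^3 + bt^2 + ct + d. Substituting each data point gives a linear system:
  -27a + 9b - 3c + d = -49
  -8a + 4b - 2c + d = -15
  a + b + c + d = -9
  27a + 9b + 3c + d = -25
Solving the system yields a = 1, b = -4, c = -5, d = -1.
So h(t) = t^3 - 4t^2 - 5t - 1.
Then h(4) = -21.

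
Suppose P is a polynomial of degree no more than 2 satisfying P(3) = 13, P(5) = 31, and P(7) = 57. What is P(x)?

Using the Lagrange interpolation formula with nodes 3, 5, 7:
  L_0(x) = (x - 5)(x - 7) / 8
  L_1(x) = (x - 3)(x - 7) / -4
  L_2(x) = (x - 3)(x - 5) / 8
Then P(x) = 13·L_0(x) + 31·L_1(x) + 57·L_2(x).
Expanding and collecting terms gives P(x) = x^2 + x + 1.
Check: P(3) = 13. ✓

P(x) = x^2 + x + 1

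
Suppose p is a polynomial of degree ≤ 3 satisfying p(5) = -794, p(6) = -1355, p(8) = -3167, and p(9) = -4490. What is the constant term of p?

1

Write p(t) = at^3 + bt^2 + ct + d. Substituting each data point gives a linear system:
  125a + 25b + 5c + d = -794
  216a + 36b + 6c + d = -1355
  512a + 64b + 8c + d = -3167
  729a + 81b + 9c + d = -4490
Solving the system yields a = -6, b = -1, c = -4, d = 1.
So p(t) = -6t^3 - t^2 - 4t + 1.
The constant term is 1.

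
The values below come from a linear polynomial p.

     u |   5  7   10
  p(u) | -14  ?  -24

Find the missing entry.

The 2 known points determine the degree-1 polynomial uniquely.
Write p(u) = au + b. Substituting each data point gives a linear system:
  5a + b = -14
  10a + b = -24
Solving the system yields a = -2, b = -4.
So p(u) = -2u - 4.
Then p(7) = -18.

-18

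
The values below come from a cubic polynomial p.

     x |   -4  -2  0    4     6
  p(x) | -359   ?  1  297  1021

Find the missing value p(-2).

The 4 known points determine the degree-3 polynomial uniquely.
Write p(x) = ax^3 + bx^2 + cx + d. Substituting each data point gives a linear system:
  -64a + 16b - 4c + d = -359
  d = 1
  64a + 16b + 4c + d = 297
  216a + 36b + 6c + d = 1021
Solving the system yields a = 5, b = -2, c = 2, d = 1.
So p(x) = 5x³ - 2x² + 2x + 1.
Then p(-2) = -51.

-51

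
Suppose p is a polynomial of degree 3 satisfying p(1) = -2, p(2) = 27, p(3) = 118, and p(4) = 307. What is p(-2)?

-77

Using the Lagrange interpolation formula with nodes 1, 2, 3, 4:
  L_0(s) = (s - 2)(s - 3)(s - 4) / -6
  L_1(s) = (s - 1)(s - 3)(s - 4) / 2
  L_2(s) = (s - 1)(s - 2)(s - 4) / -2
  L_3(s) = (s - 1)(s - 2)(s - 3) / 6
Then p(s) = -2·L_0(s) + 27·L_1(s) + 118·L_2(s) + 307·L_3(s).
Expanding and collecting terms gives p(s) = 6s^3 - 5s^2 + 2s - 5.
Evaluating at s = -2: p(-2) = -77.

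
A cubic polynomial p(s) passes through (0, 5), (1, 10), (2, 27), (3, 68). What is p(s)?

Write p(s) = as^3 + bs^2 + cs + d. Substituting each data point gives a linear system:
  d = 5
  a + b + c + d = 10
  8a + 4b + 2c + d = 27
  27a + 9b + 3c + d = 68
Solving the system yields a = 2, b = 0, c = 3, d = 5.
So p(s) = 2s³ + 3s + 5.
Check: p(1) = 10. ✓

p(s) = 2s^3 + 3s + 5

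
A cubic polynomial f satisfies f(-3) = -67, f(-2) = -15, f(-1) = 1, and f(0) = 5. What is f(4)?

Forward differences of the values at n = -3, -2, -1, 0:
  f  : -67  -15  1  5
  Δ  : 52  16  4
  Δ^2: -36  -12
  Δ^3: 24
The third differences are constant, confirming degree 3.
Interpolating (Newton forward form) and evaluating at n = 4 gives f(4) = 381.

381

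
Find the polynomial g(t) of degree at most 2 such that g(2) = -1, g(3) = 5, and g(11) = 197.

g(t) = 2t^2 - 4t - 1

Write g(t) = at^2 + bt + c. Substituting each data point gives a linear system:
  4a + 2b + c = -1
  9a + 3b + c = 5
  121a + 11b + c = 197
Solving the system yields a = 2, b = -4, c = -1.
So g(t) = 2t² - 4t - 1.
Check: g(2) = -1. ✓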